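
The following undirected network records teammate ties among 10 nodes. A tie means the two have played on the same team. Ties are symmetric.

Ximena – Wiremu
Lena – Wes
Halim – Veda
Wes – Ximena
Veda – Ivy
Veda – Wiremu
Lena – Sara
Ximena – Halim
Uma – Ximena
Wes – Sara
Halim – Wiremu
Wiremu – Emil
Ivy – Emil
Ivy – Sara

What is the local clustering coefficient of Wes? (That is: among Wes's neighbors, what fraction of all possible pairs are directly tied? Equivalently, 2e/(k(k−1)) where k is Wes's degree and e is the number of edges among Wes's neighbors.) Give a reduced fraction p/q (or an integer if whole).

1/3

Wes's neighbors: Lena, Sara, and Ximena (k = 3).
Possible neighbor pairs: C(3,2) = 3. Edges among them: Lena–Sara → e = 1.
Clustering(Wes) = 1/3.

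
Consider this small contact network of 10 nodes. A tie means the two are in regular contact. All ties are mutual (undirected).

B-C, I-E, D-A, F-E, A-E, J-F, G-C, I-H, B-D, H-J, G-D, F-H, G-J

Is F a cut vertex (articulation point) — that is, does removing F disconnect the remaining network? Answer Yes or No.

No

Even without F, every remaining node can still reach every other (the residual graph is connected), so F is not a cut vertex.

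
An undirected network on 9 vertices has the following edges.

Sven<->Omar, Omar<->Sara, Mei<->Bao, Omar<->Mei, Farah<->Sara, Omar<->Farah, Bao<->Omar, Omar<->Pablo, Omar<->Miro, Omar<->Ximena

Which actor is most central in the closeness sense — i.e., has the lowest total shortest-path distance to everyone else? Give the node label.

Omar

Farness (sum of distances to all others) for each node — Bao:14, Farah:14, Mei:14, Miro:15, Omar:8, Pablo:15, Sara:14, Sven:15, Ximena:15.
The smallest farness is 8, for Omar, so Omar has the highest closeness.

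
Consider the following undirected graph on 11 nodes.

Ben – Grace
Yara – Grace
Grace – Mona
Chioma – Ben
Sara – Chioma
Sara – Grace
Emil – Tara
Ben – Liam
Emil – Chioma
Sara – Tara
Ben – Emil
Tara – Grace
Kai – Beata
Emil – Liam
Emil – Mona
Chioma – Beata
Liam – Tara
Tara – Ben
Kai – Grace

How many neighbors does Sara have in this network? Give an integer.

Sara is directly tied to Chioma, Grace, and Tara. That is 3 neighbors, so the degree of Sara is 3.

3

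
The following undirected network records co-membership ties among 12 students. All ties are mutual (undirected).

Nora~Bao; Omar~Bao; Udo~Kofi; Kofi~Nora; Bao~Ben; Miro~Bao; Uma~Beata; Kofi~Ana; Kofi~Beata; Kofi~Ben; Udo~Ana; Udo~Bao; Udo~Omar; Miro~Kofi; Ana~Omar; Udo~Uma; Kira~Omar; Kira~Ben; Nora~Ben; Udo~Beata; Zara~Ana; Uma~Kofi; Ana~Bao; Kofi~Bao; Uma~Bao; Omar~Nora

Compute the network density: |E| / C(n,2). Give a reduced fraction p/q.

13/33

There are 26 edges and 12 nodes, so the maximum possible is C(12,2) = 66.
Density = 26/66 = 13/33.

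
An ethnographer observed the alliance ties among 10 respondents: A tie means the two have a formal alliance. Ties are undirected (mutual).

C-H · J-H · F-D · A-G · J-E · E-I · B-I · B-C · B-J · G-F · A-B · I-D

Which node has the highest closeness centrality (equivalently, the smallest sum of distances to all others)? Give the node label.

Farness (sum of distances to all others) for each node — A:19, B:15, C:21, D:21, E:21, F:25, G:23, H:25, I:17, J:19.
The smallest farness is 15, for B, so B has the highest closeness.

B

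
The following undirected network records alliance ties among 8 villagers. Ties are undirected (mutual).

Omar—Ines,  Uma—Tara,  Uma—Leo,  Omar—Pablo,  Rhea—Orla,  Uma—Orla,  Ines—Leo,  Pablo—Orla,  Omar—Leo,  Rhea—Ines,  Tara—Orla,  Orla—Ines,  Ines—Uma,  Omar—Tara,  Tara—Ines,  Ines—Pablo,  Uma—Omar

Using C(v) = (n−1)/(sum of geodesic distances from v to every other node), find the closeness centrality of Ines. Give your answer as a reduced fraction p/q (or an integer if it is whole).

Distances from Ines: Leo:1, Omar:1, Orla:1, Pablo:1, Rhea:1, Tara:1, Uma:1. Sum = 7.
n = 8, so closeness = 7/7 = 1.

1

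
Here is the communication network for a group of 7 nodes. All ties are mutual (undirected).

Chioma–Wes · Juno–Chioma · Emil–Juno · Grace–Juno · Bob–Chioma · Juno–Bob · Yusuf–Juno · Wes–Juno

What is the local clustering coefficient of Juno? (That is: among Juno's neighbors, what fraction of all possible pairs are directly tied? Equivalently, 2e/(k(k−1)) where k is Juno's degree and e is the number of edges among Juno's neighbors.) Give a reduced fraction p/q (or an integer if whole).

Juno's neighbors: Bob, Chioma, Emil, Grace, Wes, and Yusuf (k = 6).
Possible neighbor pairs: C(6,2) = 15. Edges among them: Bob–Chioma, Chioma–Wes → e = 2.
Clustering(Juno) = 2/15.

2/15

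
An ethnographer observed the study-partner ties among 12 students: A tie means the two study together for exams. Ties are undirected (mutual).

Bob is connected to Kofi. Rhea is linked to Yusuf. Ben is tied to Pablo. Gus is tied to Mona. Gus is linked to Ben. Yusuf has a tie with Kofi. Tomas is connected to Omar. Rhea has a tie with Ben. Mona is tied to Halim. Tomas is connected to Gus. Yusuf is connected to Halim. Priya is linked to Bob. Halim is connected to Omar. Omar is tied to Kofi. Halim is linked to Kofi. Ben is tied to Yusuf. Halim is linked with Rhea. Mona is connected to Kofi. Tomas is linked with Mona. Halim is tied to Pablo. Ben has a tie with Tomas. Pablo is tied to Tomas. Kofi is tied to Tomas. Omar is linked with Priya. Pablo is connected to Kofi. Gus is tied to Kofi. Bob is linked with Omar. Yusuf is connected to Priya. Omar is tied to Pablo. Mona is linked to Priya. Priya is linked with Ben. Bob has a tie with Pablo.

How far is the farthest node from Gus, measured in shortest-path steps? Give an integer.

Distances from Gus: Ben:1, Bob:2, Halim:2, Kofi:1, Mona:1, Omar:2, Pablo:2, Priya:2, Rhea:2, Tomas:1, Yusuf:2.
The largest is 2 (to Pablo, Omar, Halim, Yusuf, Bob, Priya, and Rhea), so the eccentricity of Gus is 2.

2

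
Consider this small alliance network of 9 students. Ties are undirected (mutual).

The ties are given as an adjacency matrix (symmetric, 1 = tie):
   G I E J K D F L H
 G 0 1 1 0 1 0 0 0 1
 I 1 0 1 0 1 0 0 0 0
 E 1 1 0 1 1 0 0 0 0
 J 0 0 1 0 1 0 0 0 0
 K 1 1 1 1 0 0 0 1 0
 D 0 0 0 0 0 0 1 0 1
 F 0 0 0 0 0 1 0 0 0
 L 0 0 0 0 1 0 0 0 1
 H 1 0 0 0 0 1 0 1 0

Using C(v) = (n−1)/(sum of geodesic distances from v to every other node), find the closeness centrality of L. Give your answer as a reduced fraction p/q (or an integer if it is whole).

Distances from L: D:2, E:2, F:3, G:2, H:1, I:2, J:2, K:1. Sum = 15.
n = 9, so closeness = 8/15.

8/15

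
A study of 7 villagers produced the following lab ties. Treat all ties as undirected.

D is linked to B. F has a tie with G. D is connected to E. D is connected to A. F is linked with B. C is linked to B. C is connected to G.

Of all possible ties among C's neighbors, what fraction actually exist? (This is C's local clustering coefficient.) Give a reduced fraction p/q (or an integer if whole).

C's neighbors: B and G (k = 2).
Possible neighbor pairs: C(2,2) = 1. Edges among them: none → e = 0.
Clustering(C) = 0/1.

0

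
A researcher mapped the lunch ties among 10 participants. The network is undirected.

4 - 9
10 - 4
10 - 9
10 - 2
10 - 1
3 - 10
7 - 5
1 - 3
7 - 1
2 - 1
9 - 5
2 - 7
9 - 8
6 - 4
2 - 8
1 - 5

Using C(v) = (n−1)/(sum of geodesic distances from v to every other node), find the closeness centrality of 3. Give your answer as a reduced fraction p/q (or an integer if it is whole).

Distances from 3: 1:1, 2:2, 4:2, 5:2, 6:3, 7:2, 8:3, 9:2, 10:1. Sum = 18.
n = 10, so closeness = 9/18 = 1/2.

1/2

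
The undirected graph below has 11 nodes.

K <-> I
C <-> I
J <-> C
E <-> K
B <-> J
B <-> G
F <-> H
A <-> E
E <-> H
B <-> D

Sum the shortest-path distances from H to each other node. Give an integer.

Distances from H: A:2, B:6, C:4, D:7, E:1, F:1, G:7, I:3, J:5, K:2.
Sum = 2 + 6 + 4 + 7 + 1 + 1 + 7 + 3 + 5 + 2 = 38.

38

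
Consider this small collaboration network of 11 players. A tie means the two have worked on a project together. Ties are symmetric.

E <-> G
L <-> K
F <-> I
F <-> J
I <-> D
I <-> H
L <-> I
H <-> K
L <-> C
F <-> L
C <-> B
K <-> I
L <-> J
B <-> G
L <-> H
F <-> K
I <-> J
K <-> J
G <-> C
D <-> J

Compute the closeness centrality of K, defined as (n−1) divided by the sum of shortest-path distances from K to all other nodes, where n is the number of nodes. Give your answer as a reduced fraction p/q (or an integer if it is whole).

10/19

Distances from K: B:3, C:2, D:2, E:4, F:1, G:3, H:1, I:1, J:1, L:1. Sum = 19.
n = 11, so closeness = 10/19.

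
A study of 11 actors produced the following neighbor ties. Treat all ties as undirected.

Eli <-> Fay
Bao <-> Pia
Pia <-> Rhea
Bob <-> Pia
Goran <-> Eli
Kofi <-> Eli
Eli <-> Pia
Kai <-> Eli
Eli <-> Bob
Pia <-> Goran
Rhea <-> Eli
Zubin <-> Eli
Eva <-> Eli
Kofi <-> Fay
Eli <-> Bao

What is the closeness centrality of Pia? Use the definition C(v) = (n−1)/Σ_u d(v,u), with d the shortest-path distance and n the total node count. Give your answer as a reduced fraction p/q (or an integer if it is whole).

2/3

Distances from Pia: Bao:1, Bob:1, Eli:1, Eva:2, Fay:2, Goran:1, Kai:2, Kofi:2, Rhea:1, Zubin:2. Sum = 15.
n = 11, so closeness = 10/15 = 2/3.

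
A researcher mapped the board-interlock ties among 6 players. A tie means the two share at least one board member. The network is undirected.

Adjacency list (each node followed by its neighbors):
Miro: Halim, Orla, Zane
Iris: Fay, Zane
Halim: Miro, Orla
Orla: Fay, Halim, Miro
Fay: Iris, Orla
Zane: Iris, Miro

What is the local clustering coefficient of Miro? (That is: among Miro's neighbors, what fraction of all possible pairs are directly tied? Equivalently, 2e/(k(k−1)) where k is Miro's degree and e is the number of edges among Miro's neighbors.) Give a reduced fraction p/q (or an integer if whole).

1/3

Miro's neighbors: Halim, Orla, and Zane (k = 3).
Possible neighbor pairs: C(3,2) = 3. Edges among them: Halim–Orla → e = 1.
Clustering(Miro) = 1/3.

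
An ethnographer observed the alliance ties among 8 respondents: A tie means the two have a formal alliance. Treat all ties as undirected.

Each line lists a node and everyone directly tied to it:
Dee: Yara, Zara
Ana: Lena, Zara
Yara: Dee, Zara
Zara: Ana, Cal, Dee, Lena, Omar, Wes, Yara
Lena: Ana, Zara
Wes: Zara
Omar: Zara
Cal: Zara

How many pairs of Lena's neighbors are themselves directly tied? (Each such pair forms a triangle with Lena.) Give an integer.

Lena's neighbors: Ana and Zara.
Neighbor pairs that are themselves tied: Lena–Ana–Zara. Each forms one triangle with Lena, for 1 in total.

1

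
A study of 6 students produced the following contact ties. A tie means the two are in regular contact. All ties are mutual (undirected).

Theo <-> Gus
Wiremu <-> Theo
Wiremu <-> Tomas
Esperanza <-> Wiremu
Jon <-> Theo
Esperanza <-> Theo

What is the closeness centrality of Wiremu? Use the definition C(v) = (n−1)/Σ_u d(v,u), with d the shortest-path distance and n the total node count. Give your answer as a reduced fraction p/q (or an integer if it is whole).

5/7

Distances from Wiremu: Esperanza:1, Gus:2, Jon:2, Theo:1, Tomas:1. Sum = 7.
n = 6, so closeness = 5/7.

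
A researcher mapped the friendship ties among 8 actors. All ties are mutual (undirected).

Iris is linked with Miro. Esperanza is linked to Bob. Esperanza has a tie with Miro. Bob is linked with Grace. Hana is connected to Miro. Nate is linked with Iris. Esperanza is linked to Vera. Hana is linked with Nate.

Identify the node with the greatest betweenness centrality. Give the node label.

Unnormalized betweenness of each node: Bob:6, Esperanza:14, Grace:0, Hana:5/2, Iris:5/2, Miro:25/2, Nate:1/2, Vera:0.
Esperanza has the largest value, 14, making it the main broker — the node through which the most shortest paths run.

Esperanza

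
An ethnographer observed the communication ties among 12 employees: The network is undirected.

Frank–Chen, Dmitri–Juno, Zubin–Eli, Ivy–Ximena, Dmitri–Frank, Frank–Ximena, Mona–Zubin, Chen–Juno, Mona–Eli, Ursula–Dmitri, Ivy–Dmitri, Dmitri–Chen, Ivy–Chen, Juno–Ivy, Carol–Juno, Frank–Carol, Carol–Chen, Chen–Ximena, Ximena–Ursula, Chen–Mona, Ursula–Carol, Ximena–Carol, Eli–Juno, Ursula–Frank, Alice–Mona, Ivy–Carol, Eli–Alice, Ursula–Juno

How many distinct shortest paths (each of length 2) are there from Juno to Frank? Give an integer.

The shortest distance is 2. The length-2 paths are: Juno–Ursula–Frank; Juno–Chen–Frank; Juno–Carol–Frank; Juno–Dmitri–Frank.
That gives 4 distinct shortest paths.

4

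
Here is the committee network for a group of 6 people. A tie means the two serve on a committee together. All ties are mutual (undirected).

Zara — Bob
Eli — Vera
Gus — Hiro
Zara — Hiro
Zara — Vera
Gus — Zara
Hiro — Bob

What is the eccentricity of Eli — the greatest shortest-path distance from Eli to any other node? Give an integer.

Distances from Eli: Bob:3, Gus:3, Hiro:3, Vera:1, Zara:2.
The largest is 3 (to Bob, Gus, and Hiro), so the eccentricity of Eli is 3.

3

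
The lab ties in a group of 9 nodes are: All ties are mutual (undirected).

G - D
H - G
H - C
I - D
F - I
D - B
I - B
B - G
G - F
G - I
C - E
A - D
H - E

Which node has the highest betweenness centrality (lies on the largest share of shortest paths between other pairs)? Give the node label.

G

Unnormalized betweenness of each node: A:0, B:0, C:0, D:7, E:0, F:0, G:33/2, H:12, I:3/2.
G has the largest value, 33/2, making it the main broker — the node through which the most shortest paths run.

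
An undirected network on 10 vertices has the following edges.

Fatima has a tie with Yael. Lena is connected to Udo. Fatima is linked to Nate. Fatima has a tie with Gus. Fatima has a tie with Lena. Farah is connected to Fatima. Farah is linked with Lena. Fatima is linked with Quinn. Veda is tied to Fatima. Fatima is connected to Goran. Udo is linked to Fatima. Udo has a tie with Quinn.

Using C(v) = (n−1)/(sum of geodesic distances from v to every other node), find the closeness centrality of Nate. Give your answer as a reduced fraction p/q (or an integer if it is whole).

9/17

Distances from Nate: Farah:2, Fatima:1, Goran:2, Gus:2, Lena:2, Quinn:2, Udo:2, Veda:2, Yael:2. Sum = 17.
n = 10, so closeness = 9/17.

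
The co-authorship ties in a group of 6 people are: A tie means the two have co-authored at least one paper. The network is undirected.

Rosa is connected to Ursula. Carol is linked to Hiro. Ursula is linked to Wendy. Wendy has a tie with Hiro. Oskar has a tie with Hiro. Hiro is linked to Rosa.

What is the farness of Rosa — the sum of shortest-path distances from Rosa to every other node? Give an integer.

8

Distances from Rosa: Carol:2, Hiro:1, Oskar:2, Ursula:1, Wendy:2.
Sum = 2 + 1 + 2 + 1 + 2 = 8.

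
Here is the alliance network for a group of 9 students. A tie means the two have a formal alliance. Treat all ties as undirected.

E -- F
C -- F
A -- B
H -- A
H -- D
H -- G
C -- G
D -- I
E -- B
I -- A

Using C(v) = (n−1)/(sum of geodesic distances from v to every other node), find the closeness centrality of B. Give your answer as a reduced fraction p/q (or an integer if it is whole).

8/17

Distances from B: A:1, C:3, D:3, E:1, F:2, G:3, H:2, I:2. Sum = 17.
n = 9, so closeness = 8/17.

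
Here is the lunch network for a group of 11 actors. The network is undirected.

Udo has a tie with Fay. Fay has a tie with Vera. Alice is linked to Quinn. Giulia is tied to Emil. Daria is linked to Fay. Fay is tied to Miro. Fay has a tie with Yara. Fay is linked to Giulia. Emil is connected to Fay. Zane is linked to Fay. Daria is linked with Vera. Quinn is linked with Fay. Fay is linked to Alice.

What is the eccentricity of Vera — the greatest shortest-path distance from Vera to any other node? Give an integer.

2

Distances from Vera: Alice:2, Daria:1, Emil:2, Fay:1, Giulia:2, Miro:2, Quinn:2, Udo:2, Yara:2, Zane:2.
The largest is 2 (to Giulia, Quinn, Alice, Miro, Emil, Udo, Yara, and Zane), so the eccentricity of Vera is 2.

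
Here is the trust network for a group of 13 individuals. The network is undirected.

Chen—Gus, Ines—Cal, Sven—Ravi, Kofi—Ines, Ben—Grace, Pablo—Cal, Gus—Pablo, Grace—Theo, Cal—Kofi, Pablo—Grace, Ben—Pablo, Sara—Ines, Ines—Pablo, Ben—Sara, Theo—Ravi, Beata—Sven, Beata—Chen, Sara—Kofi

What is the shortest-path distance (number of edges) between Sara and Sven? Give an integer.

One shortest route is Sara – Ben – Grace – Theo – Ravi – Sven, which uses 5 edges, and at distance 4 from Sara we only reach {Chen, Ravi}, which does not include Sven. So d(Sara,Sven) = 5.

5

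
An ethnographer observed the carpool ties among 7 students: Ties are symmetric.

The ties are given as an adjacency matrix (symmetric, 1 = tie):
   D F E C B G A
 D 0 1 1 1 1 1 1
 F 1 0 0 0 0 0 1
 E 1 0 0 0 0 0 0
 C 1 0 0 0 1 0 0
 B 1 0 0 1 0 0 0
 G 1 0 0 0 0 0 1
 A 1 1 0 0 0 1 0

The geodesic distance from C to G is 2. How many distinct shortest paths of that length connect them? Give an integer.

The shortest distance is 2, and the only length-2 path is C–D–G. So there is exactly 1 shortest path.

1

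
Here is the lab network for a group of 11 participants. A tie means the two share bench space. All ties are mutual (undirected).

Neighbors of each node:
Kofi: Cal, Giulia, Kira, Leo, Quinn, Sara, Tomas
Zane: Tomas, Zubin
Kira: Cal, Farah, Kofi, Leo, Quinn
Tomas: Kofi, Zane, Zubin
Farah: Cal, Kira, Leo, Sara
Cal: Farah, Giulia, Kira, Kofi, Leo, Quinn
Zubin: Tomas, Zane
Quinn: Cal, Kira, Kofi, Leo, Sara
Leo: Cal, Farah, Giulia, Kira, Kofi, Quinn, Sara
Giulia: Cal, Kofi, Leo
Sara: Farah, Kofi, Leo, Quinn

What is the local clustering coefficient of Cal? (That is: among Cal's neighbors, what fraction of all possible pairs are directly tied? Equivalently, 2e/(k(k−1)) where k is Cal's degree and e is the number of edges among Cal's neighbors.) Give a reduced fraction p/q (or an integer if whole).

Cal's neighbors: Farah, Giulia, Kira, Kofi, Leo, and Quinn (k = 6).
Possible neighbor pairs: C(6,2) = 15. Edges among them: Farah–Kira, Farah–Leo, Giulia–Kofi, Giulia–Leo, Kira–Kofi, Kira–Leo, Kira–Quinn, Kofi–Leo, Kofi–Quinn, Leo–Quinn → e = 10.
Clustering(Cal) = 10/15 = 2/3.

2/3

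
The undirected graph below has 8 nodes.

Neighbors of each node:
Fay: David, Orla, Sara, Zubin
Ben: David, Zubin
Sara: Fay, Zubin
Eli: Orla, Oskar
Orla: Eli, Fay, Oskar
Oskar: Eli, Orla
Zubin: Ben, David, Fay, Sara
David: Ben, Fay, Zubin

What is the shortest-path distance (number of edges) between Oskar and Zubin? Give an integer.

One shortest route is Oskar – Orla – Fay – Zubin, which uses 3 edges, and at distance 2 from Oskar we only reach {Fay}, which does not include Zubin. So d(Oskar,Zubin) = 3.

3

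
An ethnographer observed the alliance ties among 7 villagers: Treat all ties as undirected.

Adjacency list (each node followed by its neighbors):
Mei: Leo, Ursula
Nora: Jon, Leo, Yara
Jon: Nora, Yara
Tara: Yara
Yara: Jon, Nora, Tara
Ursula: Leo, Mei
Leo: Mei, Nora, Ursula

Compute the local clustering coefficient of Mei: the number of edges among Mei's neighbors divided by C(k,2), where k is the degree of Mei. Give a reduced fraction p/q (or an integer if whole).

1

Mei's neighbors: Leo and Ursula (k = 2).
Possible neighbor pairs: C(2,2) = 1. Edges among them: Leo–Ursula → e = 1.
Clustering(Mei) = 1/1.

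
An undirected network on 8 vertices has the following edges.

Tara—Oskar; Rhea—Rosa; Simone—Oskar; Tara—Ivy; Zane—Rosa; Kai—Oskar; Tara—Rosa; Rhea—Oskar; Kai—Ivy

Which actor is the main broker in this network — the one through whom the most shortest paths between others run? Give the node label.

Unnormalized betweenness of each node: Ivy:7/6, Kai:4/3, Oskar:10, Rhea:8/3, Rosa:41/6, Simone:0, Tara:7, Zane:0.
Oskar has the largest value, 10, making it the main broker — the node through which the most shortest paths run.

Oskar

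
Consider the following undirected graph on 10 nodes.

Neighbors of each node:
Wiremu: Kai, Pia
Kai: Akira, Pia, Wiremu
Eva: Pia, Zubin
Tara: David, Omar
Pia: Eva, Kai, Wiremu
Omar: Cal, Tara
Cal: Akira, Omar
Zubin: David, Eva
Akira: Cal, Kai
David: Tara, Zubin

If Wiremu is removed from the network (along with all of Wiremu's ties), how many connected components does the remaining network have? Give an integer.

1

Wiremu's neighbors (Kai and Pia) remain reachable from one another through other ties, so the rest of the network stays in one piece.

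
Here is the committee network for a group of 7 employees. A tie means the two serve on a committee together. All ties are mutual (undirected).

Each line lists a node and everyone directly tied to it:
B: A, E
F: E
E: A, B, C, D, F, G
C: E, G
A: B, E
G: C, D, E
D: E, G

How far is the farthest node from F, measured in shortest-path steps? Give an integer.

2

Distances from F: A:2, B:2, C:2, D:2, E:1, G:2.
The largest is 2 (to A, D, C, B, and G), so the eccentricity of F is 2.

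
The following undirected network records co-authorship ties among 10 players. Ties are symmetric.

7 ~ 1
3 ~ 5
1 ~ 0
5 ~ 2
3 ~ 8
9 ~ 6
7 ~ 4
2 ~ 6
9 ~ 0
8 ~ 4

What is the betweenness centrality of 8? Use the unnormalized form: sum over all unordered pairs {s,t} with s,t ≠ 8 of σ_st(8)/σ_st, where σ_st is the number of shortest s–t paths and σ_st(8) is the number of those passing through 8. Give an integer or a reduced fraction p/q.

8

Pairs whose geodesics pass through 8 — 5–1: 1/2; 5–7: 1; 5–4: 1; 2–7: 1/2; 2–4: 1; 6–4: 1/2; 0–3: 1/2; 1–3: 1; 7–3: 1; 4–3: 1.
All other pairs contribute 0.
Summing the contributions gives betweenness(8) = 8.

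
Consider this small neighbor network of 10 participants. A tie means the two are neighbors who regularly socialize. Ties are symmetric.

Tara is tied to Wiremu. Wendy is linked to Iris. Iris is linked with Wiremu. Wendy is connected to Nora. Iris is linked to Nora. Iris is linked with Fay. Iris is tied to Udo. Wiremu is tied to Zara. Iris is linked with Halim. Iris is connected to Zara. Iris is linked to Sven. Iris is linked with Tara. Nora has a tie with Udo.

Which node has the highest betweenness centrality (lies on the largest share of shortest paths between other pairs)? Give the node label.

Iris

Unnormalized betweenness of each node: Fay:0, Halim:0, Iris:31, Nora:1/2, Sven:0, Tara:0, Udo:0, Wendy:0, Wiremu:1/2, Zara:0.
Iris has the largest value, 31, making it the main broker — the node through which the most shortest paths run.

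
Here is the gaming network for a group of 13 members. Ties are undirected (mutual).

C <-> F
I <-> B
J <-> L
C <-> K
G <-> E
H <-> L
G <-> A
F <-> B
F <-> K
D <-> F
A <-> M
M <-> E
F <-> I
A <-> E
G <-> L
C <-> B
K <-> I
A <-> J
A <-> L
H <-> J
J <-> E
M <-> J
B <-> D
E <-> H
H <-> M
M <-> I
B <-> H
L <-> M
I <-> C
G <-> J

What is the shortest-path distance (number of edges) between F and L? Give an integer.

3

One shortest route is F – I – M – L, which uses 3 edges, and at distance 2 from F we only reach {H, M}, which does not include L. So d(F,L) = 3.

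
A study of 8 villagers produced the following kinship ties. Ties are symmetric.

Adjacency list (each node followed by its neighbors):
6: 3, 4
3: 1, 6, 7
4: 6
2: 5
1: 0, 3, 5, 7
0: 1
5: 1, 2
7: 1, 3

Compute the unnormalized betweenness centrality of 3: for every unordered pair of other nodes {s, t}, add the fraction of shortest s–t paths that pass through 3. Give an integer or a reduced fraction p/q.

10

Pairs whose geodesics pass through 3 — 6–0: 1; 6–1: 1; 6–7: 1; 6–2: 1; 6–5: 1; 0–4: 1; 1–4: 1; 4–7: 1; 4–2: 1; 4–5: 1.
All other pairs contribute 0.
Summing the contributions gives betweenness(3) = 10.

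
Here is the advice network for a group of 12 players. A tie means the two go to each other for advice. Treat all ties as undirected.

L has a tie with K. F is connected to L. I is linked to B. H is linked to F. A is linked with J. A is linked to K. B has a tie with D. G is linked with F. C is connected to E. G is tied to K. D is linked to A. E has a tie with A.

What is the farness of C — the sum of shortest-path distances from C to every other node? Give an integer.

Distances from C: A:2, B:4, D:3, E:1, F:5, G:4, H:6, I:5, J:3, K:3, L:4.
Sum = 2 + 4 + 3 + 1 + 5 + 4 + 6 + 5 + 3 + 3 + 4 = 40.

40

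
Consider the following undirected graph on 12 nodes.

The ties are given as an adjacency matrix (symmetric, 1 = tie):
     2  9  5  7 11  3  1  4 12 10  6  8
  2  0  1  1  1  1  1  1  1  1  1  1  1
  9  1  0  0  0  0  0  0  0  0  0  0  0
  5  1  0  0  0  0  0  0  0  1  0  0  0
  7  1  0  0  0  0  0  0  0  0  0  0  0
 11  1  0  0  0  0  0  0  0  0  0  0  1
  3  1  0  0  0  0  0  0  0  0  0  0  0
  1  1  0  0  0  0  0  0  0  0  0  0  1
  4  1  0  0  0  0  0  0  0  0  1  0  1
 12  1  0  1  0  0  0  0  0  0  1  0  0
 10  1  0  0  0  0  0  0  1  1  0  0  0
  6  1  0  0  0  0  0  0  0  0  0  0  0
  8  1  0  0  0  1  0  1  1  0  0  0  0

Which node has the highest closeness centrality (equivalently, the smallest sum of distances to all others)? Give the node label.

2

Farness (sum of distances to all others) for each node — 1:20, 2:11, 3:21, 4:19, 5:20, 6:21, 7:21, 8:18, 9:21, 10:19, 11:20, 12:19.
The smallest farness is 11, for 2, so 2 has the highest closeness.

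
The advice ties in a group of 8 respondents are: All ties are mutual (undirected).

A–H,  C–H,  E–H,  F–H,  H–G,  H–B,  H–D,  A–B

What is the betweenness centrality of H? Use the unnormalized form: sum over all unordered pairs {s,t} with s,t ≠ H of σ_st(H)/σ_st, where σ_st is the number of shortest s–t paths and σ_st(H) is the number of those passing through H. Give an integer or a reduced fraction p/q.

20

Pairs whose geodesics pass through H — F–E: 1; F–B: 1; F–A: 1; F–D: 1; F–G: 1; F–C: 1; E–B: 1; E–A: 1; E–D: 1; E–G: 1; E–C: 1; B–D: 1; B–G: 1; B–C: 1 … (+6 more pairs).
All other pairs contribute 0.
Summing the contributions gives betweenness(H) = 20.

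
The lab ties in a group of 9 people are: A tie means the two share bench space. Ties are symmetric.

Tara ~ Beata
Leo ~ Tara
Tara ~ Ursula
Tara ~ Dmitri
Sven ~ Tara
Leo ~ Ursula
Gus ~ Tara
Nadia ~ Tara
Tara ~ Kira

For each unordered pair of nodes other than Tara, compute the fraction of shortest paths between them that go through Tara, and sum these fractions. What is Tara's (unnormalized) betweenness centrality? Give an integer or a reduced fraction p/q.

27

Pairs whose geodesics pass through Tara — Ursula–Beata: 1; Ursula–Gus: 1; Ursula–Kira: 1; Ursula–Dmitri: 1; Ursula–Nadia: 1; Ursula–Sven: 1; Beata–Gus: 1; Beata–Leo: 1; Beata–Kira: 1; Beata–Dmitri: 1; Beata–Nadia: 1; Beata–Sven: 1; Gus–Leo: 1; Gus–Kira: 1 … (+13 more pairs).
All other pairs contribute 0.
Summing the contributions gives betweenness(Tara) = 27.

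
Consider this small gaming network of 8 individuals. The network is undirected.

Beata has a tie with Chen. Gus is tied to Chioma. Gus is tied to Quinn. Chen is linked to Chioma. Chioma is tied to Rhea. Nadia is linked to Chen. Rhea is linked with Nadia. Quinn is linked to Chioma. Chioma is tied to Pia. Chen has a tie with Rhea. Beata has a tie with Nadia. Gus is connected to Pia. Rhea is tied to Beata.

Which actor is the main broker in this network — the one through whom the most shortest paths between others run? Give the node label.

Unnormalized betweenness of each node: Beata:0, Chen:4, Chioma:25/2, Gus:1/2, Nadia:0, Pia:0, Quinn:0, Rhea:4.
Chioma has the largest value, 25/2, making it the main broker — the node through which the most shortest paths run.

Chioma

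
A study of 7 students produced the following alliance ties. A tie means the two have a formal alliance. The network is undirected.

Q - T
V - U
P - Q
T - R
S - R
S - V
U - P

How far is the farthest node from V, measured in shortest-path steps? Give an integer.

Distances from V: P:2, Q:3, R:2, S:1, T:3, U:1.
The largest is 3 (to Q and T), so the eccentricity of V is 3.

3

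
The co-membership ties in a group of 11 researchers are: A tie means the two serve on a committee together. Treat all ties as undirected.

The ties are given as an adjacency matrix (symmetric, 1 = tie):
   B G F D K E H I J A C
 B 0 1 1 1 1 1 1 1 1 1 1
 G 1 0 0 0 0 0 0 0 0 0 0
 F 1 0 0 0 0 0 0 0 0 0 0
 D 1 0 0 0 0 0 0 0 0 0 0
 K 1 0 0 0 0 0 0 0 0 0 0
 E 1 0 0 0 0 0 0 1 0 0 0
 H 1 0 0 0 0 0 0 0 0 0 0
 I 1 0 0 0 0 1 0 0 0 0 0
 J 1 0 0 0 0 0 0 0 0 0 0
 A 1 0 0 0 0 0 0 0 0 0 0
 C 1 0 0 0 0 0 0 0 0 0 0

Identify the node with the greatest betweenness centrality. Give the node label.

Unnormalized betweenness of each node: A:0, B:44, C:0, D:0, E:0, F:0, G:0, H:0, I:0, J:0, K:0.
B has the largest value, 44, making it the main broker — the node through which the most shortest paths run.

B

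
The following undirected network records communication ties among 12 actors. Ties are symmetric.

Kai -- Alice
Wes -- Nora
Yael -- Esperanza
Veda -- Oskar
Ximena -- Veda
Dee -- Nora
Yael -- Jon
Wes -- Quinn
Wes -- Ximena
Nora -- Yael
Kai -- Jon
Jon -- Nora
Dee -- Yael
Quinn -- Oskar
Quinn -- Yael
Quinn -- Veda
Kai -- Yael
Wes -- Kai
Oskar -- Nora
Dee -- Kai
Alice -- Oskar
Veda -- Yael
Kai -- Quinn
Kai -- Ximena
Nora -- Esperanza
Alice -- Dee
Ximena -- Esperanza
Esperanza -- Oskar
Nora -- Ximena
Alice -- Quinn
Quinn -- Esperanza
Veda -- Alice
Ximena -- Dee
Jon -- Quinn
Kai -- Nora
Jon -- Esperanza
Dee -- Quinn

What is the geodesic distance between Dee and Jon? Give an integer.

2

One shortest route is Dee – Nora – Jon, which uses 2 edges, and Dee and Jon are not directly tied, so nothing shorter exists. So d(Dee,Jon) = 2.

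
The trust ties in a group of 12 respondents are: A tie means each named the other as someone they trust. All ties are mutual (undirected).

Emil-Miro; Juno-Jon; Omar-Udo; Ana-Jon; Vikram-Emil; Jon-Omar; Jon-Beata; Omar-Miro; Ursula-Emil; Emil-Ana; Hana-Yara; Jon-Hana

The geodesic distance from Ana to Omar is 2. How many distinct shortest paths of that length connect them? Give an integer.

The shortest distance is 2, and the only length-2 path is Ana–Jon–Omar. So there is exactly 1 shortest path.

1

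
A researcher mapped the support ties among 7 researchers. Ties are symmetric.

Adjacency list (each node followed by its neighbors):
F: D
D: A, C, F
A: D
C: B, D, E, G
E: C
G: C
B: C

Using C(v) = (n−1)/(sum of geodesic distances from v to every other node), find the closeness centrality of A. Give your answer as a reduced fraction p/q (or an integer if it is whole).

Distances from A: B:3, C:2, D:1, E:3, F:2, G:3. Sum = 14.
n = 7, so closeness = 6/14 = 3/7.

3/7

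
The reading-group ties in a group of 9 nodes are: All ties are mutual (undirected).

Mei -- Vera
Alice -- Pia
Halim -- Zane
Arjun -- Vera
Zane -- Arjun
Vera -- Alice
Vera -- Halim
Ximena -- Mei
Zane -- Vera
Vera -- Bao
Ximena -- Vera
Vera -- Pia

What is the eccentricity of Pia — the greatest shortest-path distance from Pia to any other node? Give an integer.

2

Distances from Pia: Alice:1, Arjun:2, Bao:2, Halim:2, Mei:2, Vera:1, Ximena:2, Zane:2.
The largest is 2 (to Bao, Mei, Ximena, Arjun, Zane, and Halim), so the eccentricity of Pia is 2.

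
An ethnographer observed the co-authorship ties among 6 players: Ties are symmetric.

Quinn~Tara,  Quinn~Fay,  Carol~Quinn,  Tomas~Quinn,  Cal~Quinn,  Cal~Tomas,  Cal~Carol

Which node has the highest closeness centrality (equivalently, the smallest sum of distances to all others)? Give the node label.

Farness (sum of distances to all others) for each node — Cal:7, Carol:8, Fay:9, Quinn:5, Tara:9, Tomas:8.
The smallest farness is 5, for Quinn, so Quinn has the highest closeness.

Quinn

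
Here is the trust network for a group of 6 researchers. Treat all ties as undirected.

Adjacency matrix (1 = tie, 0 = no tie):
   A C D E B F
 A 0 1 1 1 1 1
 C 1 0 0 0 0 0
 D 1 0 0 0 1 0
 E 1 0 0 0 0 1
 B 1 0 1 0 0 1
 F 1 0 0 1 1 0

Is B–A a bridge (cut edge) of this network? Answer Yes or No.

Even without that edge, B still reaches A via B – D – A, so the network stays connected. Not a bridge.

No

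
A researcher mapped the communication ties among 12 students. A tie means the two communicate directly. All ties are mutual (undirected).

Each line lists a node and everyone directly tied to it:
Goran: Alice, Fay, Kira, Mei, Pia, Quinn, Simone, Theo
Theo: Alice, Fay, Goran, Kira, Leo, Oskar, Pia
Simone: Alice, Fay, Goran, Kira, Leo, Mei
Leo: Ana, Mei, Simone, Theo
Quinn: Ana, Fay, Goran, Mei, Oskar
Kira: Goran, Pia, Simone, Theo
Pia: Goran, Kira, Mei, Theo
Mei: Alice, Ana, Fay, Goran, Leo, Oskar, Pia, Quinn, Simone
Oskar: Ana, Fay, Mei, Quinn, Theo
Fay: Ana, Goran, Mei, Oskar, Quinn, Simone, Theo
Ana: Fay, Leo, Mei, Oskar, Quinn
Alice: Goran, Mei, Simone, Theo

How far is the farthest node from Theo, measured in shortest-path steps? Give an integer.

Distances from Theo: Alice:1, Ana:2, Fay:1, Goran:1, Kira:1, Leo:1, Mei:2, Oskar:1, Pia:1, Quinn:2, Simone:2.
The largest is 2 (to Mei, Quinn, Simone, and Ana), so the eccentricity of Theo is 2.

2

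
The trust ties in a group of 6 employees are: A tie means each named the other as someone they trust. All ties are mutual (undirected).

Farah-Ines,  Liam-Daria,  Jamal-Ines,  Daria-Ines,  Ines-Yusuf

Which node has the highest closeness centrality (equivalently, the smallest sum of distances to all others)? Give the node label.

Farness (sum of distances to all others) for each node — Daria:8, Farah:10, Ines:6, Jamal:10, Liam:12, Yusuf:10.
The smallest farness is 6, for Ines, so Ines has the highest closeness.

Ines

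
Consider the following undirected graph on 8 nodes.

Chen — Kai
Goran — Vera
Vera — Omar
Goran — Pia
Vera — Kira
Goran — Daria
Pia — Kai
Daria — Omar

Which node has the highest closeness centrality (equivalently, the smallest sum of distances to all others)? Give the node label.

Goran

Farness (sum of distances to all others) for each node — Chen:24, Daria:16, Goran:12, Kai:18, Kira:20, Omar:18, Pia:14, Vera:14.
The smallest farness is 12, for Goran, so Goran has the highest closeness.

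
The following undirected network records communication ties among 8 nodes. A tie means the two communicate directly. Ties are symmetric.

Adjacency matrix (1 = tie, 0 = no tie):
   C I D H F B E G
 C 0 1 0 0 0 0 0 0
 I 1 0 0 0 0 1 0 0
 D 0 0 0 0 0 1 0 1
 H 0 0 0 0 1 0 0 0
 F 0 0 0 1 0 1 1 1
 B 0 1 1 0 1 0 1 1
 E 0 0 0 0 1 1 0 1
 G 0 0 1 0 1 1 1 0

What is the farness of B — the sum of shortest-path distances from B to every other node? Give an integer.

9

Distances from B: C:2, D:1, E:1, F:1, G:1, H:2, I:1.
Sum = 2 + 1 + 1 + 1 + 1 + 2 + 1 = 9.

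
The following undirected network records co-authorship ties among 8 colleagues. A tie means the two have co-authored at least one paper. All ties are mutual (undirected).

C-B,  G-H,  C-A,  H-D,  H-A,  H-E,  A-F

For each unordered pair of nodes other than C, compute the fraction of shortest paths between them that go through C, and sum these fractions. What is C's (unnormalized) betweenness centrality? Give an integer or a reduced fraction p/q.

Pairs whose geodesics pass through C — B–D: 1; B–A: 1; B–F: 1; B–E: 1; B–H: 1; B–G: 1.
All other pairs contribute 0.
Summing the contributions gives betweenness(C) = 6.

6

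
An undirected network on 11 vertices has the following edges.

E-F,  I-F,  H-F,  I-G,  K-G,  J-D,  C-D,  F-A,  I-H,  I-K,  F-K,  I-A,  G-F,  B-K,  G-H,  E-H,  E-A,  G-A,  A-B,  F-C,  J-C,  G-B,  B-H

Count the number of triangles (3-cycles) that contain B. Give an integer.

B's neighbors: A, G, H, and K.
Neighbor pairs that are themselves tied: B–A–G; B–G–H; B–G–K. Each forms one triangle with B, for 3 in total.

3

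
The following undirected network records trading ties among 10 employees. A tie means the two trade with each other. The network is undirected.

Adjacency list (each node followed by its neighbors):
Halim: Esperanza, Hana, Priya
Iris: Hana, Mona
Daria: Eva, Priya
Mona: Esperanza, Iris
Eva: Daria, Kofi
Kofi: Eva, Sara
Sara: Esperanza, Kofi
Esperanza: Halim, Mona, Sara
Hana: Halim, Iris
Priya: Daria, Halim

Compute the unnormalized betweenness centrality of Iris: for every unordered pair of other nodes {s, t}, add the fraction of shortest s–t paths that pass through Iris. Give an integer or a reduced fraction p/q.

Pairs whose geodesics pass through Iris — Hana–Mona: 1.
All other pairs contribute 0.
Summing the contributions gives betweenness(Iris) = 1.

1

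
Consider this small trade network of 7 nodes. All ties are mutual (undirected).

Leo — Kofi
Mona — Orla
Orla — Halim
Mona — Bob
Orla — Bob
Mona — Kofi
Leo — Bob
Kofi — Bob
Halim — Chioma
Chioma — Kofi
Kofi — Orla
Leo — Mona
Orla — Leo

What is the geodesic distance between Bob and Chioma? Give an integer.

2

One shortest route is Bob – Kofi – Chioma, which uses 2 edges, and Bob and Chioma are not directly tied, so nothing shorter exists. So d(Bob,Chioma) = 2.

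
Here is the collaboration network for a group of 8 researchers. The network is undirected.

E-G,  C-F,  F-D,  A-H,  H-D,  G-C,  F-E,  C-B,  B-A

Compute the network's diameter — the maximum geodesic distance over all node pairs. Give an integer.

4

Eccentricity of each node (its greatest distance to any other): A:4, B:3, C:3, D:3, E:4, F:3, G:4, H:4.
The maximum eccentricity is 4, realized for instance by the pair E–A via E – F – D – H – A. So the diameter is 4.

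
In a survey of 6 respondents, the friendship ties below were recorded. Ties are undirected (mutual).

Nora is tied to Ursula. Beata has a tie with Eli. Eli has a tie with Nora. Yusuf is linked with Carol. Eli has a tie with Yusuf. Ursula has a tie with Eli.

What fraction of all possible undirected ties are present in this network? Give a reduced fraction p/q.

2/5

There are 6 edges and 6 nodes, so the maximum possible is C(6,2) = 15.
Density = 6/15 = 2/5.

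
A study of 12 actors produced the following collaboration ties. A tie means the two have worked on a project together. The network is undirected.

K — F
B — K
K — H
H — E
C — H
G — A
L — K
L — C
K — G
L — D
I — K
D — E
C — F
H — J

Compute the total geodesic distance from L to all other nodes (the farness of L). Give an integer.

Distances from L: A:3, B:2, C:1, D:1, E:2, F:2, G:2, H:2, I:2, J:3, K:1.
Sum = 3 + 2 + 1 + 1 + 2 + 2 + 2 + 2 + 2 + 3 + 1 = 21.

21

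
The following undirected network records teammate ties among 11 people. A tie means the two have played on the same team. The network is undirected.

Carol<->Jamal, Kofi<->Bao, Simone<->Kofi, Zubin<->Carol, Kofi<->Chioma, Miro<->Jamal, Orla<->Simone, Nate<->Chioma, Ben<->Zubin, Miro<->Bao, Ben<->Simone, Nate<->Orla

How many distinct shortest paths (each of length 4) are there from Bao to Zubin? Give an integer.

The shortest distance is 4. The length-4 paths are: Bao–Kofi–Simone–Ben–Zubin; Bao–Miro–Jamal–Carol–Zubin.
That gives 2 distinct shortest paths.

2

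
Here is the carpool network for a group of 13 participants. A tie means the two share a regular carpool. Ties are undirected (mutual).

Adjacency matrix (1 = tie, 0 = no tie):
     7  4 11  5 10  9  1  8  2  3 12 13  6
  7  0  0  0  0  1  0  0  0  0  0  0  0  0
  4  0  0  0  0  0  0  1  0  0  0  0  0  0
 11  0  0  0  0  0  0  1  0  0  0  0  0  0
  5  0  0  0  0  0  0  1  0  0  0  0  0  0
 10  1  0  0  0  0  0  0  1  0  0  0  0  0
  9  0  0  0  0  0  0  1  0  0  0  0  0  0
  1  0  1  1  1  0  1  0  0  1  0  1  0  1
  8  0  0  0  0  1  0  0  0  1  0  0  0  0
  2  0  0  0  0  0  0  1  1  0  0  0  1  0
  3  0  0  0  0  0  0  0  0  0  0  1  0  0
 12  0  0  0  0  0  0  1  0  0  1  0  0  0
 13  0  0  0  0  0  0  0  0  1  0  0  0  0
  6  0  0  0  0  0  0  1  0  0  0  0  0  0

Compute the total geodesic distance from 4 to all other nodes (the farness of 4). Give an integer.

31

Distances from 4: 1:1, 2:2, 3:3, 5:2, 6:2, 7:5, 8:3, 9:2, 10:4, 11:2, 12:2, 13:3.
Sum = 1 + 2 + 3 + 2 + 2 + 5 + 3 + 2 + 4 + 2 + 2 + 3 = 31.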